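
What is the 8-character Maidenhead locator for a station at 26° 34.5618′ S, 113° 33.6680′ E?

OG63sk71

Add 180° to longitude and 90° to latitude: 293.56113, 63.42397.
Field: 293.56113/20 → 14 → O, 63.42397/10 → 6 → G; chars OG.
Square: 13.56113/2 → 6, 3.42397/1 → 3; chars 63.
Subsquare: 1.56113/0.0833333 → 18 → s, 0.42397/0.0416667 → 10 → k; chars sk.
Extended square: 0.06113/0.00833333 → 7, 0.00730/0.00416667 → 1; chars 71.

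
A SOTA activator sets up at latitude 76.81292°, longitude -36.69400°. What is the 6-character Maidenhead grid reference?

HQ16pt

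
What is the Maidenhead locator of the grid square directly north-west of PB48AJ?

Longitude subsquare a = 0; −1 → -1, wraps to 23 = x, carry into square.
Longitude square 4; −1 → 3.
Latitude subsquare j = 9; +1 → 10 = k.

PB38xk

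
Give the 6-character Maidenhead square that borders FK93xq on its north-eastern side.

Longitude subsquare x = 23; +1 → 24, wraps to 0 = a, carry into square.
Longitude square 9; +1 → 10, wraps to 0, carry into field.
Longitude field F = 5; +1 → 6 = G.
Latitude subsquare q = 16; +1 → 17 = r.

GK03ar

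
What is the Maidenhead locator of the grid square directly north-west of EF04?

DF95

Longitude square 0; −1 → -1, wraps to 9, carry into field.
Longitude field E = 4; −1 → 3 = D.
Latitude square 4; +1 → 5.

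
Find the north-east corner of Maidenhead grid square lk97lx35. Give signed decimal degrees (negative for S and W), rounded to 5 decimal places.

Field L=11, K=10: +11·20° lon, +10·10° lat → SW at lon 40°, lat 10°.
Square 9, 7: +9·2° lon, +7·1° lat → SW at lon 58°, lat 17°.
Subsquare l=11, x=23: +11·0.0833333° lon, +23·0.0416667° lat → SW at lon 58.9167°, lat 17.9583°.
Extended square 3, 5: +3·0.00833333° lon, +5·0.00416667° lat → SW at lon 58.9417°, lat 17.9792°.
Cell spans 0.00833333° lon × 0.00416667° lat. NE corner is SW corner plus one full cell.
latitude 17.98333, longitude 58.95000.

17.98333, 58.95000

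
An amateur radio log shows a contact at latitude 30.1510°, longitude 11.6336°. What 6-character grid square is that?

JM50td

Shift to the Maidenhead origin (180°W, 90°S): lon 191.6336, lat 120.1510.
Field: lon ⌊191.6336/20⌋ = 9 → J; lat ⌊120.1510/10⌋ = 12 → M.
Square: lon ⌊11.6336/2⌋ = 5; lat ⌊0.1510/1⌋ = 0.
Subsquare: lon ⌊1.6336/0.0833333⌋ = 19 → t; lat ⌊0.1510/0.0416667⌋ = 3 → d.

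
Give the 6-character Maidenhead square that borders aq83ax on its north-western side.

AQ74xa

Longitude subsquare a = 0; −1 → -1, wraps to 23 = x, carry into square.
Longitude square 8; −1 → 7.
Latitude subsquare x = 23; +1 → 24, wraps to 0 = a, carry into square.
Latitude square 3; +1 → 4.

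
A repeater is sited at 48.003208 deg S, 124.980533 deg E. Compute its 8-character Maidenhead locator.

PE21lx79

Offset from 180°W / 90°S: lon 304.98053°, lat 41.99679°.
Field (20°×10°, letters A–R): lon ⌊304.98053/20⌋ = 15 → P; lat ⌊41.99679/10⌋ = 4 → E.
Square (2°×1°, digits 0–9): lon ⌊4.98053/2⌋ = 2; lat ⌊1.99679/1⌋ = 1.
Subsquare (5′×2.5′, letters a–x): lon ⌊0.98053/0.0833333⌋ = 11 → l; lat ⌊0.99679/0.0416667⌋ = 23 → x.
Extended square (30″×15″, digits 0–9): lon ⌊0.06387/0.00833333⌋ = 7; lat ⌊0.03846/0.00416667⌋ = 9.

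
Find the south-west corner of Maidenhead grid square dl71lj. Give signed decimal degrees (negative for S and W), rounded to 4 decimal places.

21.3750, -105.0833

Field D=3, L=11: +3·20° lon, +11·10° lat → SW at lon -120°, lat 20°.
Square 7, 1: +7·2° lon, +1·1° lat → SW at lon -106°, lat 21°.
Subsquare l=11, j=9: +11·0.0833333° lon, +9·0.0416667° lat → SW at lon -105.083°, lat 21.375°.
latitude 21.3750, longitude -105.0833.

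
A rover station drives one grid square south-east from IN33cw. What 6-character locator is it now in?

IN33dv

Longitude subsquare c = 2; +1 → 3 = d.
Latitude subsquare w = 22; −1 → 21 = v.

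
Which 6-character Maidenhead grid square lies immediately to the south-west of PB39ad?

Longitude subsquare a = 0; −1 → -1, wraps to 23 = x, carry into square.
Longitude square 3; −1 → 2.
Latitude subsquare d = 3; −1 → 2 = c.

PB29xc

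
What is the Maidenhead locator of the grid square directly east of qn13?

QN23

Longitude square 1; +1 → 2.
The latitude characters are unchanged.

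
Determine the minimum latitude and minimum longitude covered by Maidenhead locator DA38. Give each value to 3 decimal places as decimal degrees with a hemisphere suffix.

Field D=3, A=0: +3·20° lon, +0·10° lat → SW at lon -120°, lat -90°.
Square 3, 8: +3·2° lon, +8·1° lat → SW at lon -114°, lat -82°.
latitude 82.000° S, longitude 114.000° W.

82.000° S, 114.000° W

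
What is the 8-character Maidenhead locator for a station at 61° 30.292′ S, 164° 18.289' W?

AC78ul38

Shift to the Maidenhead origin (180°W, 90°S): lon 15.69518, lat 28.49513.
Field: 15.69518/20 → 0 → A, 28.49513/10 → 2 → C; chars AC.
Square: 15.69518/2 → 7, 8.49513/1 → 8; chars 78.
Subsquare: 1.69518/0.0833333 → 20 → u, 0.49513/0.0416667 → 11 → l; chars ul.
Extended square: 0.02852/0.00833333 → 3, 0.03680/0.00416667 → 8; chars 38.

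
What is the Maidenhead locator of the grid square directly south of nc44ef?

NC44ee

Latitude subsquare f = 5; −1 → 4 = e.
The longitude characters are unchanged.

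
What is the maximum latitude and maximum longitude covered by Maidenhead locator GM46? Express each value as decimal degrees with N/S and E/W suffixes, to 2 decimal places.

Field G=6, M=12: +6·20° lon, +12·10° lat → SW at lon -60°, lat 30°.
Square 4, 6: +4·2° lon, +6·1° lat → SW at lon -52°, lat 36°.
Cell spans 2° lon × 1° lat. NE corner is SW corner plus one full cell.
latitude 37.00° N, longitude 50.00° W.

37.00° N, 50.00° W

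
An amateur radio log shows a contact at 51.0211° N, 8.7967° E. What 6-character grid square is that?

Shift to the Maidenhead origin (180°W, 90°S): lon 188.7967, lat 141.0211.
Field: 188.7967/20 → 9 → J, 141.0211/10 → 14 → O; chars JO.
Square: 8.7967/2 → 4, 1.0211/1 → 1; chars 41.
Subsquare: 0.7967/0.0833333 → 9 → j, 0.0211/0.0416667 → 0 → a; chars ja.

JO41ja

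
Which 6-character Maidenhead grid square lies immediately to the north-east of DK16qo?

DK16rp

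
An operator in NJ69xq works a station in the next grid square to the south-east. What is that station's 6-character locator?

Longitude subsquare x = 23; +1 → 24, wraps to 0 = a, carry into square.
Longitude square 6; +1 → 7.
Latitude subsquare q = 16; −1 → 15 = p.

NJ79ap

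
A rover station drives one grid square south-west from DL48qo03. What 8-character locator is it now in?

DL48po92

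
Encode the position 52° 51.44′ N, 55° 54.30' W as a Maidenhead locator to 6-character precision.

Shift to the Maidenhead origin (180°W, 90°S): lon 124.0950, lat 142.8573.
Field (20°×10°, letters A–R): lon ⌊124.0950/20⌋ = 6 → G; lat ⌊142.8573/10⌋ = 14 → O.
Square (2°×1°, digits 0–9): lon ⌊4.0950/2⌋ = 2; lat ⌊2.8573/1⌋ = 2.
Subsquare (5′×2.5′, letters a–x): lon ⌊0.0950/0.0833333⌋ = 1 → b; lat ⌊0.8573/0.0416667⌋ = 20 → u.

GO22bu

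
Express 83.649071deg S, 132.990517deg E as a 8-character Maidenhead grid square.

PA66li84

Offset from 180°W / 90°S: lon 312.99052°, lat 6.35093°.
Field (20°×10°, letters A–R): lon ⌊312.99052/20⌋ = 15 → P; lat ⌊6.35093/10⌋ = 0 → A.
Square (2°×1°, digits 0–9): lon ⌊12.99052/2⌋ = 6; lat ⌊6.35093/1⌋ = 6.
Subsquare (5′×2.5′, letters a–x): lon ⌊0.99052/0.0833333⌋ = 11 → l; lat ⌊0.35093/0.0416667⌋ = 8 → i.
Extended square (30″×15″, digits 0–9): lon ⌊0.07385/0.00833333⌋ = 8; lat ⌊0.01760/0.00416667⌋ = 4.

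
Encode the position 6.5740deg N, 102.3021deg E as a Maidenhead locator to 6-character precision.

OJ16dn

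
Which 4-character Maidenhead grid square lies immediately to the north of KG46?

Latitude square 6; +1 → 7.
The longitude characters are unchanged.

KG47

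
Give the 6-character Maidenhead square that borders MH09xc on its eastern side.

MH19ac

Longitude subsquare x = 23; +1 → 24, wraps to 0 = a, carry into square.
Longitude square 0; +1 → 1.
The latitude characters are unchanged.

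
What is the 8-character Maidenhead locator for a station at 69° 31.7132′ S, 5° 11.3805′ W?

IC70jl73

Offset from 180°W / 90°S: lon 174.81033°, lat 20.47145°.
Field: 174.81033/20 → 8 → I, 20.47145/10 → 2 → C; chars IC.
Square: 14.81033/2 → 7, 0.47145/1 → 0; chars 70.
Subsquare: 0.81033/0.0833333 → 9 → j, 0.47145/0.0416667 → 11 → l; chars jl.
Extended square: 0.06033/0.00833333 → 7, 0.01311/0.00416667 → 3; chars 73.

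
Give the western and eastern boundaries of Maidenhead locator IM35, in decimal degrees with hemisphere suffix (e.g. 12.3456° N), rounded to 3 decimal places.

Field I=8, M=12: +8·20° lon, +12·10° lat → SW at lon -20°, lat 30°.
Square 3, 5: +3·2° lon, +5·1° lat → SW at lon -14°, lat 35°.
Cell spans 2° lon × 1° lat.
west 14.000° W, east 12.000° W.

14.000° W, 12.000° W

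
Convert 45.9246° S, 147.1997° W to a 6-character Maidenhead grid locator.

BE64jb

Add 180° to longitude and 90° to latitude: 32.8003, 44.0754.
Field: 32.8003/20 → 1 → B, 44.0754/10 → 4 → E; chars BE.
Square: 12.8003/2 → 6, 4.0754/1 → 4; chars 64.
Subsquare: 0.8003/0.0833333 → 9 → j, 0.0754/0.0416667 → 1 → b; chars jb.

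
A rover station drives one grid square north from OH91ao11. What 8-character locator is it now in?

OH91ao12

Latitude extended square 1; +1 → 2.
The longitude characters are unchanged.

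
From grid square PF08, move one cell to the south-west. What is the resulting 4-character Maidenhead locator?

Longitude square 0; −1 → -1, wraps to 9, carry into field.
Longitude field P = 15; −1 → 14 = O.
Latitude square 8; −1 → 7.

OF97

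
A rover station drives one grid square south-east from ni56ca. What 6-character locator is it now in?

NI55dx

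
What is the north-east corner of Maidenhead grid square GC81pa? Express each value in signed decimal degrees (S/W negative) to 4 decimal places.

Field G=6, C=2: +6·20° lon, +2·10° lat → SW at lon -60°, lat -70°.
Square 8, 1: +8·2° lon, +1·1° lat → SW at lon -44°, lat -69°.
Subsquare p=15, a=0: +15·0.0833333° lon, +0·0.0416667° lat → SW at lon -42.75°, lat -69°.
Cell spans 0.0833333° lon × 0.0416667° lat. NE corner is SW corner plus one full cell.
latitude -68.9583, longitude -42.6667.

-68.9583, -42.6667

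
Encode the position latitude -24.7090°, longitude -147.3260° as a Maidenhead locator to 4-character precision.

BG65

Offset from 180°W / 90°S: lon 32.67°, lat 65.29°.
Field (20°×10°, letters A–R): lon ⌊32.67/20⌋ = 1 → B; lat ⌊65.29/10⌋ = 6 → G.
Square (2°×1°, digits 0–9): lon ⌊12.67/2⌋ = 6; lat ⌊5.29/1⌋ = 5.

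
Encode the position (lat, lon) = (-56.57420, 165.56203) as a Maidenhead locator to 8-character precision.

RD23sk72

Offset from 180°W / 90°S: lon 345.56203°, lat 33.42580°.
Field: 345.56203/20 → 17 → R, 33.42580/10 → 3 → D; chars RD.
Square: 5.56203/2 → 2, 3.42580/1 → 3; chars 23.
Subsquare: 1.56203/0.0833333 → 18 → s, 0.42580/0.0416667 → 10 → k; chars sk.
Extended square: 0.06203/0.00833333 → 7, 0.00913/0.00416667 → 2; chars 72.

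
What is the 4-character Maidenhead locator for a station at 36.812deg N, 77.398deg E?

Shift to the Maidenhead origin (180°W, 90°S): lon 257.40, lat 126.81.
Field (20°×10°, letters A–R): lon ⌊257.40/20⌋ = 12 → M; lat ⌊126.81/10⌋ = 12 → M.
Square (2°×1°, digits 0–9): lon ⌊17.40/2⌋ = 8; lat ⌊6.81/1⌋ = 6.

MM86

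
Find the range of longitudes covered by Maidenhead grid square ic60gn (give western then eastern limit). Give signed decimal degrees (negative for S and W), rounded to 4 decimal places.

-7.5000, -7.4167

Field I=8, C=2: +8·20° lon, +2·10° lat → SW at lon -20°, lat -70°.
Square 6, 0: +6·2° lon, +0·1° lat → SW at lon -8°, lat -70°.
Subsquare g=6, n=13: +6·0.0833333° lon, +13·0.0416667° lat → SW at lon -7.5°, lat -69.4583°.
Cell spans 0.0833333° lon × 0.0416667° lat.
west -7.5000, east -7.4167.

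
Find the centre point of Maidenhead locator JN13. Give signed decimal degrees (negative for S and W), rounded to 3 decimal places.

43.500, 3.000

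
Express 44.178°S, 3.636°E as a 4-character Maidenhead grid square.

JE15

Shift to the Maidenhead origin (180°W, 90°S): lon 183.64, lat 45.82.
Field: 183.64/20 → 9 → J, 45.82/10 → 4 → E; chars JE.
Square: 3.64/2 → 1, 5.82/1 → 5; chars 15.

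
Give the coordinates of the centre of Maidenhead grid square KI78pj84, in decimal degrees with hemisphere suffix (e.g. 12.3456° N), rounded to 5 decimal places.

1.60625° S, 35.32083° E

Field K=10, I=8: +10·20° lon, +8·10° lat → SW at lon 20°, lat -10°.
Square 7, 8: +7·2° lon, +8·1° lat → SW at lon 34°, lat -2°.
Subsquare p=15, j=9: +15·0.0833333° lon, +9·0.0416667° lat → SW at lon 35.25°, lat -1.625°.
Extended square 8, 4: +8·0.00833333° lon, +4·0.00416667° lat → SW at lon 35.3167°, lat -1.60833°.
Cell spans 0.00833333° lon × 0.00416667° lat. Centre is SW corner plus half of each.
latitude 1.60625° S, longitude 35.32083° E.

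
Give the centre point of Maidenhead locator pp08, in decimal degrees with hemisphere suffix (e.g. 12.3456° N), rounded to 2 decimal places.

Field P=15, P=15: +15·20° lon, +15·10° lat → SW at lon 120°, lat 60°.
Square 0, 8: +0·2° lon, +8·1° lat → SW at lon 120°, lat 68°.
Cell spans 2° lon × 1° lat. Centre is SW corner plus half of each.
latitude 68.50° N, longitude 121.00° E.

68.50° N, 121.00° E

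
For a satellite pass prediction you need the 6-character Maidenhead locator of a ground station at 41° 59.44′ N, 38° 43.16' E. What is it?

KN91ix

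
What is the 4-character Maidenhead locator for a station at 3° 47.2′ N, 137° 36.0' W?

Add 180° to longitude and 90° to latitude: 42.40, 93.79.
Field: lon ⌊42.40/20⌋ = 2 → C; lat ⌊93.79/10⌋ = 9 → J.
Square: lon ⌊2.40/2⌋ = 1; lat ⌊3.79/1⌋ = 3.

CJ13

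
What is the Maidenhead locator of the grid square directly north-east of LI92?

Longitude square 9; +1 → 10, wraps to 0, carry into field.
Longitude field L = 11; +1 → 12 = M.
Latitude square 2; +1 → 3.

MI03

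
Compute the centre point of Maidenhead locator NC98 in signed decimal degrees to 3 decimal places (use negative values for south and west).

-61.500, 99.000

Field N=13, C=2: +13·20° lon, +2·10° lat → SW at lon 80°, lat -70°.
Square 9, 8: +9·2° lon, +8·1° lat → SW at lon 98°, lat -62°.
Cell spans 2° lon × 1° lat. Centre is SW corner plus half of each.
latitude -61.500, longitude 99.000.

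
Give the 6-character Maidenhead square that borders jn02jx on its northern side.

JN03ja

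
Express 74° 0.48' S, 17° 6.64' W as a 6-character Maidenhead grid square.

Add 180° to longitude and 90° to latitude: 162.8893, 15.9920.
Field: lon ⌊162.8893/20⌋ = 8 → I; lat ⌊15.9920/10⌋ = 1 → B.
Square: lon ⌊2.8893/2⌋ = 1; lat ⌊5.9920/1⌋ = 5.
Subsquare: lon ⌊0.8893/0.0833333⌋ = 10 → k; lat ⌊0.9920/0.0416667⌋ = 23 → x.

IB15kx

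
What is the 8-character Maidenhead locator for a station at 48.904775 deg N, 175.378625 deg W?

Add 180° to longitude and 90° to latitude: 4.62138, 138.90478.
Field: 4.62138/20 → 0 → A, 138.90478/10 → 13 → N; chars AN.
Square: 4.62138/2 → 2, 8.90478/1 → 8; chars 28.
Subsquare: 0.62138/0.0833333 → 7 → h, 0.90478/0.0416667 → 21 → v; chars hv.
Extended square: 0.03804/0.00833333 → 4, 0.02978/0.00416667 → 7; chars 47.

AN28hv47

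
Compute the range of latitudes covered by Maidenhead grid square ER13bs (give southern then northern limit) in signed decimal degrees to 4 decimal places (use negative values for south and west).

83.7500, 83.7917

Field E=4, R=17: +4·20° lon, +17·10° lat → SW at lon -100°, lat 80°.
Square 1, 3: +1·2° lon, +3·1° lat → SW at lon -98°, lat 83°.
Subsquare b=1, s=18: +1·0.0833333° lon, +18·0.0416667° lat → SW at lon -97.9167°, lat 83.75°.
Cell spans 0.0833333° lon × 0.0416667° lat.
south 83.7500, north 83.7917.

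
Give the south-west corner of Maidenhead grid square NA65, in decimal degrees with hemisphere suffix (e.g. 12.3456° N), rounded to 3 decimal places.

85.000° S, 92.000° E

Field N=13, A=0: +13·20° lon, +0·10° lat → SW at lon 80°, lat -90°.
Square 6, 5: +6·2° lon, +5·1° lat → SW at lon 92°, lat -85°.
latitude 85.000° S, longitude 92.000° E.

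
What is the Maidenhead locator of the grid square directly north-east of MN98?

NN09

Longitude square 9; +1 → 10, wraps to 0, carry into field.
Longitude field M = 12; +1 → 13 = N.
Latitude square 8; +1 → 9.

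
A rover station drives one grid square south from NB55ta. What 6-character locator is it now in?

Latitude subsquare a = 0; −1 → -1, wraps to 23 = x, carry into square.
Latitude square 5; −1 → 4.
The longitude characters are unchanged.

NB54tx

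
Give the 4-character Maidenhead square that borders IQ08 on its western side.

HQ98

Longitude square 0; −1 → -1, wraps to 9, carry into field.
Longitude field I = 8; −1 → 7 = H.
The latitude characters are unchanged.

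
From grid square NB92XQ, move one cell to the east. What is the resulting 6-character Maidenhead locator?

OB02aq

Longitude subsquare x = 23; +1 → 24, wraps to 0 = a, carry into square.
Longitude square 9; +1 → 10, wraps to 0, carry into field.
Longitude field N = 13; +1 → 14 = O.
The latitude characters are unchanged.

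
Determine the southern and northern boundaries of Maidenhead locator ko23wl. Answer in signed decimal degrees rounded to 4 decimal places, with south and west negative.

Field K=10, O=14: +10·20° lon, +14·10° lat → SW at lon 20°, lat 50°.
Square 2, 3: +2·2° lon, +3·1° lat → SW at lon 24°, lat 53°.
Subsquare w=22, l=11: +22·0.0833333° lon, +11·0.0416667° lat → SW at lon 25.8333°, lat 53.4583°.
Cell spans 0.0833333° lon × 0.0416667° lat.
south 53.4583, north 53.5000.

53.4583, 53.5000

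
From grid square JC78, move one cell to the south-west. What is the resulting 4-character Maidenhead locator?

JC67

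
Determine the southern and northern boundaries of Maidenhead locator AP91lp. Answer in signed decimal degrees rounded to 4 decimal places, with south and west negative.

61.6250, 61.6667

Field A=0, P=15: +0·20° lon, +15·10° lat → SW at lon -180°, lat 60°.
Square 9, 1: +9·2° lon, +1·1° lat → SW at lon -162°, lat 61°.
Subsquare l=11, p=15: +11·0.0833333° lon, +15·0.0416667° lat → SW at lon -161.083°, lat 61.625°.
Cell spans 0.0833333° lon × 0.0416667° lat.
south 61.6250, north 61.6667.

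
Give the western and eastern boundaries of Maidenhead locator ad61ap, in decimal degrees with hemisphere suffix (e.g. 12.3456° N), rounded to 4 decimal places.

Field A=0, D=3: +0·20° lon, +3·10° lat → SW at lon -180°, lat -60°.
Square 6, 1: +6·2° lon, +1·1° lat → SW at lon -168°, lat -59°.
Subsquare a=0, p=15: +0·0.0833333° lon, +15·0.0416667° lat → SW at lon -168°, lat -58.375°.
Cell spans 0.0833333° lon × 0.0416667° lat.
west 168.0000° W, east 167.9167° W.

168.0000° W, 167.9167° W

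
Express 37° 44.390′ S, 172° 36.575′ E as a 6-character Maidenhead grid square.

Offset from 180°W / 90°S: lon 352.6096°, lat 52.2602°.
Field: 352.6096/20 → 17 → R, 52.2602/10 → 5 → F; chars RF.
Square: 12.6096/2 → 6, 2.2602/1 → 2; chars 62.
Subsquare: 0.6096/0.0833333 → 7 → h, 0.2602/0.0416667 → 6 → g; chars hg.

RF62hg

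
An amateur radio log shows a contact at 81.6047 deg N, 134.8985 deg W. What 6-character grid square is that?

CR21no

Shift to the Maidenhead origin (180°W, 90°S): lon 45.1015, lat 171.6047.
Field (20°×10°, letters A–R): lon ⌊45.1015/20⌋ = 2 → C; lat ⌊171.6047/10⌋ = 17 → R.
Square (2°×1°, digits 0–9): lon ⌊5.1015/2⌋ = 2; lat ⌊1.6047/1⌋ = 1.
Subsquare (5′×2.5′, letters a–x): lon ⌊1.1015/0.0833333⌋ = 13 → n; lat ⌊0.6047/0.0416667⌋ = 14 → o.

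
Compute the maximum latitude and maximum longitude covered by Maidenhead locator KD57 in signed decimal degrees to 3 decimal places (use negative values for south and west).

-52.000, 32.000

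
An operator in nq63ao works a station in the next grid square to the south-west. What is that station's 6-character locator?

Longitude subsquare a = 0; −1 → -1, wraps to 23 = x, carry into square.
Longitude square 6; −1 → 5.
Latitude subsquare o = 14; −1 → 13 = n.

NQ53xn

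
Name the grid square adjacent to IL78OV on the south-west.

Longitude subsquare o = 14; −1 → 13 = n.
Latitude subsquare v = 21; −1 → 20 = u.

IL78nu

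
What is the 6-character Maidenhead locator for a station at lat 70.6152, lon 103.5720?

OQ10so

Add 180° to longitude and 90° to latitude: 283.5720, 160.6152.
Field: 283.5720/20 → 14 → O, 160.6152/10 → 16 → Q; chars OQ.
Square: 3.5720/2 → 1, 0.6152/1 → 0; chars 10.
Subsquare: 1.5720/0.0833333 → 18 → s, 0.6152/0.0416667 → 14 → o; chars so.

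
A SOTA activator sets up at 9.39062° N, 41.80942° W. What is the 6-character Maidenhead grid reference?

GJ99cj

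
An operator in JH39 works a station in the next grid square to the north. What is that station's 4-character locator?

Latitude square 9; +1 → 10, wraps to 0, carry into field.
Latitude field H = 7; +1 → 8 = I.
The longitude characters are unchanged.

JI30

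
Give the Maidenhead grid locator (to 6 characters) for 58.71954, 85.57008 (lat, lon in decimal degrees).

NO28sr

Shift to the Maidenhead origin (180°W, 90°S): lon 265.5701, lat 148.7195.
Field: 265.5701/20 → 13 → N, 148.7195/10 → 14 → O; chars NO.
Square: 5.5701/2 → 2, 8.7195/1 → 8; chars 28.
Subsquare: 1.5701/0.0833333 → 18 → s, 0.7195/0.0416667 → 17 → r; chars sr.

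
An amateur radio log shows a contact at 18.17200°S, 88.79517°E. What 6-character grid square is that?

Add 180° to longitude and 90° to latitude: 268.7952, 71.8280.
Field: 268.7952/20 → 13 → N, 71.8280/10 → 7 → H; chars NH.
Square: 8.7952/2 → 4, 1.8280/1 → 1; chars 41.
Subsquare: 0.7952/0.0833333 → 9 → j, 0.8280/0.0416667 → 19 → t; chars jt.

NH41jt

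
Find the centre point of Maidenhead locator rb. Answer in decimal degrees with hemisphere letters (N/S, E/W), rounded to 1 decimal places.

75.0° S, 170.0° E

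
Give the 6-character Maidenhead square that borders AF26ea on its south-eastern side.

AF25fx

Longitude subsquare e = 4; +1 → 5 = f.
Latitude subsquare a = 0; −1 → -1, wraps to 23 = x, carry into square.
Latitude square 6; −1 → 5.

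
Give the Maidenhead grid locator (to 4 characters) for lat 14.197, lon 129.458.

PK44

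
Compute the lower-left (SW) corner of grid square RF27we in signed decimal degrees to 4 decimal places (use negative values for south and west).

-32.8333, 165.8333

Field R=17, F=5: +17·20° lon, +5·10° lat → SW at lon 160°, lat -40°.
Square 2, 7: +2·2° lon, +7·1° lat → SW at lon 164°, lat -33°.
Subsquare w=22, e=4: +22·0.0833333° lon, +4·0.0416667° lat → SW at lon 165.833°, lat -32.8333°.
latitude -32.8333, longitude 165.8333.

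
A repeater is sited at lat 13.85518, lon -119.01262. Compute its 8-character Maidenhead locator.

Shift to the Maidenhead origin (180°W, 90°S): lon 60.98738, lat 103.85518.
Field: lon ⌊60.98738/20⌋ = 3 → D; lat ⌊103.85518/10⌋ = 10 → K.
Square: lon ⌊0.98738/2⌋ = 0; lat ⌊3.85518/1⌋ = 3.
Subsquare: lon ⌊0.98738/0.0833333⌋ = 11 → l; lat ⌊0.85518/0.0416667⌋ = 20 → u.
Extended square: lon ⌊0.07071/0.00833333⌋ = 8; lat ⌊0.02185/0.00416667⌋ = 5.

DK03lu85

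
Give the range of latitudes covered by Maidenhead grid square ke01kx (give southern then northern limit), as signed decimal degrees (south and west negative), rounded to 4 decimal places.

-48.0417, -48.0000

Field K=10, E=4: +10·20° lon, +4·10° lat → SW at lon 20°, lat -50°.
Square 0, 1: +0·2° lon, +1·1° lat → SW at lon 20°, lat -49°.
Subsquare k=10, x=23: +10·0.0833333° lon, +23·0.0416667° lat → SW at lon 20.8333°, lat -48.0417°.
Cell spans 0.0833333° lon × 0.0416667° lat.
south -48.0417, north -48.0000.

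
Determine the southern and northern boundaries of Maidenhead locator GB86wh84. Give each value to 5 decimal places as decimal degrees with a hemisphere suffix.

73.69167° S, 73.68750° S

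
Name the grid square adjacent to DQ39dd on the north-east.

DQ39ee

Longitude subsquare d = 3; +1 → 4 = e.
Latitude subsquare d = 3; +1 → 4 = e.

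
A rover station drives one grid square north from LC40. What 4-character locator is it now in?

Latitude square 0; +1 → 1.
The longitude characters are unchanged.

LC41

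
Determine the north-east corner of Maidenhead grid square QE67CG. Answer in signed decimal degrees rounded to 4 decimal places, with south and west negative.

-42.7083, 152.2500

Field Q=16, E=4: +16·20° lon, +4·10° lat → SW at lon 140°, lat -50°.
Square 6, 7: +6·2° lon, +7·1° lat → SW at lon 152°, lat -43°.
Subsquare c=2, g=6: +2·0.0833333° lon, +6·0.0416667° lat → SW at lon 152.167°, lat -42.75°.
Cell spans 0.0833333° lon × 0.0416667° lat. NE corner is SW corner plus one full cell.
latitude -42.7083, longitude 152.2500.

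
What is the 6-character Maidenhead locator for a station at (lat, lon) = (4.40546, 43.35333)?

Offset from 180°W / 90°S: lon 223.3533°, lat 94.4055°.
Field (20°×10°, letters A–R): lon ⌊223.3533/20⌋ = 11 → L; lat ⌊94.4055/10⌋ = 9 → J.
Square (2°×1°, digits 0–9): lon ⌊3.3533/2⌋ = 1; lat ⌊4.4055/1⌋ = 4.
Subsquare (5′×2.5′, letters a–x): lon ⌊1.3533/0.0833333⌋ = 16 → q; lat ⌊0.4055/0.0416667⌋ = 9 → j.

LJ14qj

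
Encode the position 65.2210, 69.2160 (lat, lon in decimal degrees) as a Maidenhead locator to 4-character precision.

MP45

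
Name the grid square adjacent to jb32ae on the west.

JB22xe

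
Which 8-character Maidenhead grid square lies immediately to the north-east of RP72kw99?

Longitude extended square 9; +1 → 10, wraps to 0, carry into subsquare.
Longitude subsquare k = 10; +1 → 11 = l.
Latitude extended square 9; +1 → 10, wraps to 0, carry into subsquare.
Latitude subsquare w = 22; +1 → 23 = x.

RP72lx00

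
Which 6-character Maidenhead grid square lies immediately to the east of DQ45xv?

Longitude subsquare x = 23; +1 → 24, wraps to 0 = a, carry into square.
Longitude square 4; +1 → 5.
The latitude characters are unchanged.

DQ55av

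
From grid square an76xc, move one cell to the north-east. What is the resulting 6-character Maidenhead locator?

AN86ad

Longitude subsquare x = 23; +1 → 24, wraps to 0 = a, carry into square.
Longitude square 7; +1 → 8.
Latitude subsquare c = 2; +1 → 3 = d.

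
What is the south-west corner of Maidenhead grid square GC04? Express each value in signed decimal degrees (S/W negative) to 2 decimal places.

Field G=6, C=2: +6·20° lon, +2·10° lat → SW at lon -60°, lat -70°.
Square 0, 4: +0·2° lon, +4·1° lat → SW at lon -60°, lat -66°.
latitude -66.00, longitude -60.00.

-66.00, -60.00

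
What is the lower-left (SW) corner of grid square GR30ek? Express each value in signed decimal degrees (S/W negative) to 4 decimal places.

Field G=6, R=17: +6·20° lon, +17·10° lat → SW at lon -60°, lat 80°.
Square 3, 0: +3·2° lon, +0·1° lat → SW at lon -54°, lat 80°.
Subsquare e=4, k=10: +4·0.0833333° lon, +10·0.0416667° lat → SW at lon -53.6667°, lat 80.4167°.
latitude 80.4167, longitude -53.6667.

80.4167, -53.6667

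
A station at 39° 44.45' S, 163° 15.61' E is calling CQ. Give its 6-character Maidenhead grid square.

Offset from 180°W / 90°S: lon 343.2602°, lat 50.2592°.
Field (20°×10°, letters A–R): 343.2602/20 → 17 → R, 50.2592/10 → 5 → F; chars RF.
Square (2°×1°, digits 0–9): 3.2602/2 → 1, 0.2592/1 → 0; chars 10.
Subsquare (5′×2.5′, letters a–x): 1.2602/0.0833333 → 15 → p, 0.2592/0.0416667 → 6 → g; chars pg.

RF10pg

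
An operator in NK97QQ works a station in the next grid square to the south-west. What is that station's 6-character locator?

Longitude subsquare q = 16; −1 → 15 = p.
Latitude subsquare q = 16; −1 → 15 = p.

NK97pp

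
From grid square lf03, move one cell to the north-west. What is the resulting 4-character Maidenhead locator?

Longitude square 0; −1 → -1, wraps to 9, carry into field.
Longitude field L = 11; −1 → 10 = K.
Latitude square 3; +1 → 4.

KF94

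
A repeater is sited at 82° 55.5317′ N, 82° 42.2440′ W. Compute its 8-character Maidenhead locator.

ER82pw52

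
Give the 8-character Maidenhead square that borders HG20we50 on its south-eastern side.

HG20wd69

Longitude extended square 5; +1 → 6.
Latitude extended square 0; −1 → -1, wraps to 9, carry into subsquare.
Latitude subsquare e = 4; −1 → 3 = d.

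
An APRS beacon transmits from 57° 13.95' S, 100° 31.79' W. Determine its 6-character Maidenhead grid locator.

Add 180° to longitude and 90° to latitude: 79.4702, 32.7675.
Field: 79.4702/20 → 3 → D, 32.7675/10 → 3 → D; chars DD.
Square: 19.4702/2 → 9, 2.7675/1 → 2; chars 92.
Subsquare: 1.4702/0.0833333 → 17 → r, 0.7675/0.0416667 → 18 → s; chars rs.

DD92rs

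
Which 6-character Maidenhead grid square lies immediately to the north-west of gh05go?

Longitude subsquare g = 6; −1 → 5 = f.
Latitude subsquare o = 14; +1 → 15 = p.

GH05fp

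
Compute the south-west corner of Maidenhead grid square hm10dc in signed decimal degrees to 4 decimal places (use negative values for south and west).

Field H=7, M=12: +7·20° lon, +12·10° lat → SW at lon -40°, lat 30°.
Square 1, 0: +1·2° lon, +0·1° lat → SW at lon -38°, lat 30°.
Subsquare d=3, c=2: +3·0.0833333° lon, +2·0.0416667° lat → SW at lon -37.75°, lat 30.0833°.
latitude 30.0833, longitude -37.7500.

30.0833, -37.7500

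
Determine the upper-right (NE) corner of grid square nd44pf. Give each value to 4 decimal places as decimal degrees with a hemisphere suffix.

Field N=13, D=3: +13·20° lon, +3·10° lat → SW at lon 80°, lat -60°.
Square 4, 4: +4·2° lon, +4·1° lat → SW at lon 88°, lat -56°.
Subsquare p=15, f=5: +15·0.0833333° lon, +5·0.0416667° lat → SW at lon 89.25°, lat -55.7917°.
Cell spans 0.0833333° lon × 0.0416667° lat. NE corner is SW corner plus one full cell.
latitude 55.7500° S, longitude 89.3333° E.

55.7500° S, 89.3333° E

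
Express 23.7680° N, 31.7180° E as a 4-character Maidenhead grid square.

KL53

Add 180° to longitude and 90° to latitude: 211.72, 113.77.
Field: 211.72/20 → 10 → K, 113.77/10 → 11 → L; chars KL.
Square: 11.72/2 → 5, 3.77/1 → 3; chars 53.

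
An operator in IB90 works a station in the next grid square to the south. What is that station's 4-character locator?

IA99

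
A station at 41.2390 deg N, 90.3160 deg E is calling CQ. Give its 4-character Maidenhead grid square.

NN51

Shift to the Maidenhead origin (180°W, 90°S): lon 270.32, lat 131.24.
Field (20°×10°, letters A–R): 270.32/20 → 13 → N, 131.24/10 → 13 → N; chars NN.
Square (2°×1°, digits 0–9): 10.32/2 → 5, 1.24/1 → 1; chars 51.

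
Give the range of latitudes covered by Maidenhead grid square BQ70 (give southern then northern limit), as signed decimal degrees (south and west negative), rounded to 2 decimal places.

Field B=1, Q=16: +1·20° lon, +16·10° lat → SW at lon -160°, lat 70°.
Square 7, 0: +7·2° lon, +0·1° lat → SW at lon -146°, lat 70°.
Cell spans 2° lon × 1° lat.
south 70.00, north 71.00.

70.00, 71.00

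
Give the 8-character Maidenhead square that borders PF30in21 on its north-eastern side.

PF30in32

Longitude extended square 2; +1 → 3.
Latitude extended square 1; +1 → 2.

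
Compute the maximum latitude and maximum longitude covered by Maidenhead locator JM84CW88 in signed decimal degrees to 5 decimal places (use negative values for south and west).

Field J=9, M=12: +9·20° lon, +12·10° lat → SW at lon 0°, lat 30°.
Square 8, 4: +8·2° lon, +4·1° lat → SW at lon 16°, lat 34°.
Subsquare c=2, w=22: +2·0.0833333° lon, +22·0.0416667° lat → SW at lon 16.1667°, lat 34.9167°.
Extended square 8, 8: +8·0.00833333° lon, +8·0.00416667° lat → SW at lon 16.2333°, lat 34.95°.
Cell spans 0.00833333° lon × 0.00416667° lat. NE corner is SW corner plus one full cell.
latitude 34.95417, longitude 16.24167.

34.95417, 16.24167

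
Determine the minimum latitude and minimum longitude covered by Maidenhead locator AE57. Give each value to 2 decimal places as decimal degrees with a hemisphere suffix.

43.00° S, 170.00° W

Field A=0, E=4: +0·20° lon, +4·10° lat → SW at lon -180°, lat -50°.
Square 5, 7: +5·2° lon, +7·1° lat → SW at lon -170°, lat -43°.
latitude 43.00° S, longitude 170.00° W.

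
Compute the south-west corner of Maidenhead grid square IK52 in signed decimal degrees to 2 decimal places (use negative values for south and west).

Field I=8, K=10: +8·20° lon, +10·10° lat → SW at lon -20°, lat 10°.
Square 5, 2: +5·2° lon, +2·1° lat → SW at lon -10°, lat 12°.
latitude 12.00, longitude -10.00.

12.00, -10.00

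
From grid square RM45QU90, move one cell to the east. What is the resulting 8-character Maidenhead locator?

RM45ru00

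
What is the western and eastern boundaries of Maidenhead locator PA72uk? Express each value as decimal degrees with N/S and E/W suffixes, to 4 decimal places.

135.6667° E, 135.7500° E

Field P=15, A=0: +15·20° lon, +0·10° lat → SW at lon 120°, lat -90°.
Square 7, 2: +7·2° lon, +2·1° lat → SW at lon 134°, lat -88°.
Subsquare u=20, k=10: +20·0.0833333° lon, +10·0.0416667° lat → SW at lon 135.667°, lat -87.5833°.
Cell spans 0.0833333° lon × 0.0416667° lat.
west 135.6667° E, east 135.7500° E.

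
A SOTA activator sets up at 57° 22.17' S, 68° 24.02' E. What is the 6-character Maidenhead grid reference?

MD42ep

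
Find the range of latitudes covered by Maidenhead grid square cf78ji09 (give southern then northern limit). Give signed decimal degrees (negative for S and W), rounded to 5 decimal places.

-31.62917, -31.62500

Field C=2, F=5: +2·20° lon, +5·10° lat → SW at lon -140°, lat -40°.
Square 7, 8: +7·2° lon, +8·1° lat → SW at lon -126°, lat -32°.
Subsquare j=9, i=8: +9·0.0833333° lon, +8·0.0416667° lat → SW at lon -125.25°, lat -31.6667°.
Extended square 0, 9: +0·0.00833333° lon, +9·0.00416667° lat → SW at lon -125.25°, lat -31.6292°.
Cell spans 0.00833333° lon × 0.00416667° lat.
south -31.62917, north -31.62500.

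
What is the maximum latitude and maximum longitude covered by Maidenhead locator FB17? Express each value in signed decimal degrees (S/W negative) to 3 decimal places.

Field F=5, B=1: +5·20° lon, +1·10° lat → SW at lon -80°, lat -80°.
Square 1, 7: +1·2° lon, +7·1° lat → SW at lon -78°, lat -73°.
Cell spans 2° lon × 1° lat. NE corner is SW corner plus one full cell.
latitude -72.000, longitude -76.000.

-72.000, -76.000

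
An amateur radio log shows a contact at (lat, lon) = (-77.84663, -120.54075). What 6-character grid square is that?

Offset from 180°W / 90°S: lon 59.4592°, lat 12.1534°.
Field (20°×10°, letters A–R): 59.4592/20 → 2 → C, 12.1534/10 → 1 → B; chars CB.
Square (2°×1°, digits 0–9): 19.4592/2 → 9, 2.1534/1 → 2; chars 92.
Subsquare (5′×2.5′, letters a–x): 1.4592/0.0833333 → 17 → r, 0.1534/0.0416667 → 3 → d; chars rd.

CB92rd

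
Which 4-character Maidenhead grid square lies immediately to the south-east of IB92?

JB01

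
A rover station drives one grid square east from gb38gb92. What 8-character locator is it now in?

Longitude extended square 9; +1 → 10, wraps to 0, carry into subsquare.
Longitude subsquare g = 6; +1 → 7 = h.
The latitude characters are unchanged.

GB38hb02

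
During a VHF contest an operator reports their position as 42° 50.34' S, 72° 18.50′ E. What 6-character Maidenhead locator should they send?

Offset from 180°W / 90°S: lon 252.3083°, lat 47.1610°.
Field (20°×10°, letters A–R): lon ⌊252.3083/20⌋ = 12 → M; lat ⌊47.1610/10⌋ = 4 → E.
Square (2°×1°, digits 0–9): lon ⌊12.3083/2⌋ = 6; lat ⌊7.1610/1⌋ = 7.
Subsquare (5′×2.5′, letters a–x): lon ⌊0.3083/0.0833333⌋ = 3 → d; lat ⌊0.1610/0.0416667⌋ = 3 → d.

ME67dd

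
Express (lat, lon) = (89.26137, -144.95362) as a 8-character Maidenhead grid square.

Shift to the Maidenhead origin (180°W, 90°S): lon 35.04638, lat 179.26137.
Field: lon ⌊35.04638/20⌋ = 1 → B; lat ⌊179.26137/10⌋ = 17 → R.
Square: lon ⌊15.04638/2⌋ = 7; lat ⌊9.26137/1⌋ = 9.
Subsquare: lon ⌊1.04638/0.0833333⌋ = 12 → m; lat ⌊0.26137/0.0416667⌋ = 6 → g.
Extended square: lon ⌊0.04638/0.00833333⌋ = 5; lat ⌊0.01137/0.00416667⌋ = 2.

BR79mg52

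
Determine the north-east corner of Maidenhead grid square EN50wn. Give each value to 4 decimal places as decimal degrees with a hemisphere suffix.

40.5833° N, 88.0833° W

Field E=4, N=13: +4·20° lon, +13·10° lat → SW at lon -100°, lat 40°.
Square 5, 0: +5·2° lon, +0·1° lat → SW at lon -90°, lat 40°.
Subsquare w=22, n=13: +22·0.0833333° lon, +13·0.0416667° lat → SW at lon -88.1667°, lat 40.5417°.
Cell spans 0.0833333° lon × 0.0416667° lat. NE corner is SW corner plus one full cell.
latitude 40.5833° N, longitude 88.0833° W.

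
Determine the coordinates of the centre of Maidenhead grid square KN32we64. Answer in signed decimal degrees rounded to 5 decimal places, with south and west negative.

Field K=10, N=13: +10·20° lon, +13·10° lat → SW at lon 20°, lat 40°.
Square 3, 2: +3·2° lon, +2·1° lat → SW at lon 26°, lat 42°.
Subsquare w=22, e=4: +22·0.0833333° lon, +4·0.0416667° lat → SW at lon 27.8333°, lat 42.1667°.
Extended square 6, 4: +6·0.00833333° lon, +4·0.00416667° lat → SW at lon 27.8833°, lat 42.1833°.
Cell spans 0.00833333° lon × 0.00416667° lat. Centre is SW corner plus half of each.
latitude 42.18542, longitude 27.88750.

42.18542, 27.88750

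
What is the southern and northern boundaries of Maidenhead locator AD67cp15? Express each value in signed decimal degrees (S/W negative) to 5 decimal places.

Field A=0, D=3: +0·20° lon, +3·10° lat → SW at lon -180°, lat -60°.
Square 6, 7: +6·2° lon, +7·1° lat → SW at lon -168°, lat -53°.
Subsquare c=2, p=15: +2·0.0833333° lon, +15·0.0416667° lat → SW at lon -167.833°, lat -52.375°.
Extended square 1, 5: +1·0.00833333° lon, +5·0.00416667° lat → SW at lon -167.825°, lat -52.3542°.
Cell spans 0.00833333° lon × 0.00416667° lat.
south -52.35417, north -52.35000.

-52.35417, -52.35000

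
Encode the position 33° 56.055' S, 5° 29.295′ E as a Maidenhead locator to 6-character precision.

Offset from 180°W / 90°S: lon 185.4882°, lat 56.0658°.
Field (20°×10°, letters A–R): 185.4882/20 → 9 → J, 56.0658/10 → 5 → F; chars JF.
Square (2°×1°, digits 0–9): 5.4882/2 → 2, 6.0658/1 → 6; chars 26.
Subsquare (5′×2.5′, letters a–x): 1.4882/0.0833333 → 17 → r, 0.0658/0.0416667 → 1 → b; chars rb.

JF26rb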